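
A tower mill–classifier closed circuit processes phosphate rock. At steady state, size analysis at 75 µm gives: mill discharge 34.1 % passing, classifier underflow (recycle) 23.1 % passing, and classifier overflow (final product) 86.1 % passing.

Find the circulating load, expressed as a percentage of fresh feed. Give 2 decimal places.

Two-product formula at 75 µm:
Fd + Rd = Ru + Fo ⇒ R/F = (o−d)/(d−u)
r = (86.1 − 34.1)/(34.1 − 23.1) = 52.0/11.0 = 4.7273
CL = 100·r = 472.73 %

CL = 472.73 %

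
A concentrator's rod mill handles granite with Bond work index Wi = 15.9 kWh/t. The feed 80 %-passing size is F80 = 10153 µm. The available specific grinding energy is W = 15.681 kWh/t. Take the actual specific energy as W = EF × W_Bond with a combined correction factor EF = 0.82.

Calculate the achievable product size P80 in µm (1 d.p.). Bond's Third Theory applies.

P80 = 59.0 µm

Bond:  W = 10 Wi (1/√P − 1/√F)
W_Bond = W / EF = 15.681 / 0.82 = 19.1232 kWh/t
P80^(−½) = W_Bond/(10 Wi) + F80^(−½)
  = 19.1232/(10·15.9) + 1/√10153 = 0.120272 + 0.009924 = 0.130196
P80 = (1/0.130196)² = 7.6807² = 58.99 µm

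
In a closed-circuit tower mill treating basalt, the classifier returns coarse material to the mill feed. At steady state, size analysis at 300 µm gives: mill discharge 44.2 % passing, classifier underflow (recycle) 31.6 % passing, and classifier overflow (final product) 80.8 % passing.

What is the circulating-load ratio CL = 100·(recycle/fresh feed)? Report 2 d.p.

Balance %-passing 300 µm (r = R/F):
Fd + Rd = Ru + Fo ⇒ R/F = (o−d)/(d−u)
r = (80.8 − 44.2)/(44.2 − 31.6) = 36.6/12.6 = 2.9048
CL = 100·r = 290.48 %

CL = 290.48 %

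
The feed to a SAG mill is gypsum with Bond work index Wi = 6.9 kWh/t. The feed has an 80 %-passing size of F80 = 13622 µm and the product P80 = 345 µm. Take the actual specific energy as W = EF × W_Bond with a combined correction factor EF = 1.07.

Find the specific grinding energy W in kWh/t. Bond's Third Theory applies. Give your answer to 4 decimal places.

Bond: W = 10·Wi·(1/√P80 − 1/√F80)
1/√345 = 0.053838;  1/√13622 = 0.008568
W = 10·6.9·(0.053838 − 0.008568) = 3.1236 kWh/t
Apply correction: 3.1236 × 1.07 = 3.3423 kWh/t

W = 3.3423 kWh/t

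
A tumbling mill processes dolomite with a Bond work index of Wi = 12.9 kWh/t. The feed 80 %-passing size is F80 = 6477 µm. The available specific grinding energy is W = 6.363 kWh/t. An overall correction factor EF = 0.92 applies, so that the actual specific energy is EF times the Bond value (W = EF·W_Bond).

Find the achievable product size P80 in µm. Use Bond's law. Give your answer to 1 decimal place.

W_Bond = 10·Wi·(1/√P₈₀ − 1/√F₈₀)
W_Bond = W / EF = 6.363 / 0.92 = 6.9163 kWh/t
⇒ 1/√P80 = W_Bond/(10·Wi) + 1/√F80
  = 6.9163/(10·12.9) + 1/√6477 = 0.053615 + 0.012425 = 0.066040
P80 = (1/0.066040)² = 15.1423² = 229.29 µm

P80 = 229.3 µm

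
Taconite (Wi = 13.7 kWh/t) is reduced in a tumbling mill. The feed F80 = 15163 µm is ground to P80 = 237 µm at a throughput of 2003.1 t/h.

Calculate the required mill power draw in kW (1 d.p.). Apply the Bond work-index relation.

P = 15597.2 kW

W = 10·Wi·(P80^(-½) − F80^(-½))
W = 10·13.7·(1/√237 − 1/√15163) = 10·13.7·(0.056836) = 7.7865 kWh/t
P_mill = W·ṁ = 7.7865·2003.1 = 15597.2 kW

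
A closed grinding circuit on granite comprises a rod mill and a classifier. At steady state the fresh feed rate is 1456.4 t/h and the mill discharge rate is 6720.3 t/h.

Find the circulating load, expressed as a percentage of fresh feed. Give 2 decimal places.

Mill node: discharge = fresh + recycle.
R = M − F = 6720.3 − 1456.4 = 5263.9 t/h
CL = 100·R/F = 100·5263.9/1456.4 = 361.43 %

CL = 361.43 %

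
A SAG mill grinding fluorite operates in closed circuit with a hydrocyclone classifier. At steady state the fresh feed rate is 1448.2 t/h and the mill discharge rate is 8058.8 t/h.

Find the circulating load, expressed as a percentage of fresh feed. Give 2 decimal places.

CL = 456.47 %

M = F + R at steady state, so:
R = M − F = 8058.8 − 1448.2 = 6610.6 t/h
CL = 100·R/F = 100·6610.6/1448.2 = 456.47 %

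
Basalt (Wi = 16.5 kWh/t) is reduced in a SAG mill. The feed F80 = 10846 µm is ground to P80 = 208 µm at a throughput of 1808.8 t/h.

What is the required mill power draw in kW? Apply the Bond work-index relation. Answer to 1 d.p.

P = 17828.2 kW

W = 10 Wi (1/√P80 − 1/√F80)  [Bond]
W = 10·16.5·(1/√208 − 1/√10846) = 10·16.5·(0.059735) = 9.8563 kWh/t
P = W·T = 9.8563·1808.8 = 17828.2 kW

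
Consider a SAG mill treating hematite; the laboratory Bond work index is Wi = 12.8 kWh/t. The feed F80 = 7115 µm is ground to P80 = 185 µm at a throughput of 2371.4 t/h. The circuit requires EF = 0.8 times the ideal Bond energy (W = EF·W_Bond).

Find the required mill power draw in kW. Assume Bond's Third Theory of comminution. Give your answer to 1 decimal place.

P = 14974.5 kW

Bond:  W = 10 Wi (1/√P − 1/√F)
W = 10·12.8·(1/√185 − 1/√7115) = 10·12.8·(0.061666) = 7.8933 kWh/t
Apply correction: 7.8933 × 0.8 = 6.3146 kWh/t
P = W·T = 6.3146·2371.4 = 14974.5 kW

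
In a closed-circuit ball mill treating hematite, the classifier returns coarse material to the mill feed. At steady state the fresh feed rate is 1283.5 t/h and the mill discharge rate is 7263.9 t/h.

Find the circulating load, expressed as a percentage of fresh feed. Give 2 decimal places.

CL = 465.94 %

Steady state: M = F + R.
R = M − F = 7263.9 − 1283.5 = 5980.4 t/h
CL = 100·R/F = 100·5980.4/1283.5 = 465.94 %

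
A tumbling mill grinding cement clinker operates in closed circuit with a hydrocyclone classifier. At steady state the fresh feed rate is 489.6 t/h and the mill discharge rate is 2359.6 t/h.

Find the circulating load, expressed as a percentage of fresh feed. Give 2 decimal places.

Steady state: M = F + R.
R = M − F = 2359.6 − 489.6 = 1870.0 t/h
CL = 100·R/F = 100·1870.0/489.6 = 381.94 %

CL = 381.94 %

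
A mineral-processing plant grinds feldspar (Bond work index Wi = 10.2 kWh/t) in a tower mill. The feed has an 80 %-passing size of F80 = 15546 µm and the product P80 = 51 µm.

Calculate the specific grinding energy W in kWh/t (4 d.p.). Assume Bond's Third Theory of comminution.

Bond:  W = 10 Wi (1/√P − 1/√F)
1/√51 = 0.140028;  1/√15546 = 0.008020
W = 10·10.2·(0.140028 − 0.008020) = 13.4648 kWh/t

W = 13.4648 kWh/t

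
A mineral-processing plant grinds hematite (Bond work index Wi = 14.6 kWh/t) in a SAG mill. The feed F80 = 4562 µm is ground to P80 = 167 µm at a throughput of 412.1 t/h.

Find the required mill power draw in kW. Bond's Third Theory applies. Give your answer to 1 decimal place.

P = 3765.0 kW

Bond: W = 10·Wi·(1/√P80 − 1/√F80)
W = 10·14.6·(1/√167 − 1/√4562) = 10·14.6·(0.062577) = 9.1362 kWh/t
Mill draw = 9.1362 × 412.1 = 3765.0 kW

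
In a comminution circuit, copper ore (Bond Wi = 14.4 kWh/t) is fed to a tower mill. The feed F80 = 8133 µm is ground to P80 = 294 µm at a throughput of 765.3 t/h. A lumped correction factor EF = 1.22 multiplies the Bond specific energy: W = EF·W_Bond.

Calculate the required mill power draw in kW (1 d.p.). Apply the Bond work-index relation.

P = 6350.3 kW

W_Bond = 10·Wi·(1/√P₈₀ − 1/√F₈₀)
W = 10·14.4·(1/√294 − 1/√8133) = 10·14.4·(0.047233) = 6.8015 kWh/t
Apply correction: 6.8015 × 1.22 = 8.2978 kWh/t
P = W·T = 8.2978·765.3 = 6350.3 kW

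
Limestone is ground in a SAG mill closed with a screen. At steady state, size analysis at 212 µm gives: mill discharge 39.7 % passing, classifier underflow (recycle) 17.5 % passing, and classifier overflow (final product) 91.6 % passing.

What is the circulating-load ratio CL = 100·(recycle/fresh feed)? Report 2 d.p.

CL = 233.78 %

Let r = R/F. Size balance at 212 µm:
Fd + Rd = Ru + Fo ⇒ R/F = (o−d)/(d−u)
r = (91.6 − 39.7)/(39.7 − 17.5) = 51.9/22.2 = 2.3378
CL = 100·r = 233.78 %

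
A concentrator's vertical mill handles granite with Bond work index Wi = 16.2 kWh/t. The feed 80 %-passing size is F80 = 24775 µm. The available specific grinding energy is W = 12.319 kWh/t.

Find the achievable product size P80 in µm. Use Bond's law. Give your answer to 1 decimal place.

W_Bond = 10·Wi·(1/√P₈₀ − 1/√F₈₀)
P80^(−½) = W/(10 Wi) + F80^(−½)
  = 12.3190/(10·16.2) + 1/√24775 = 0.076043 + 0.006353 = 0.082396
P80 = (1/0.082396)² = 12.1364² = 147.29 µm

P80 = 147.3 µm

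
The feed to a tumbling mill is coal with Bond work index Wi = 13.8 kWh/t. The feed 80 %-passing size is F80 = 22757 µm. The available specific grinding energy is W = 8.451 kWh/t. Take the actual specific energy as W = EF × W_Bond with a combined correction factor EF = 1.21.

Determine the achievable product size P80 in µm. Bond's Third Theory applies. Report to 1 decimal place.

P80 = 305.2 µm

W = 10 Wi (1/√P80 − 1/√F80)  [Bond]
W_Bond = W / EF = 8.451 / 1.21 = 6.9843 kWh/t
1/√P80 = 1/√F80 + W_Bond/(10·Wi)
  = 6.9843/(10·13.8) + 1/√22757 = 0.050611 + 0.006629 = 0.057240
P80 = (1/0.057240)² = 17.4704² = 305.21 µm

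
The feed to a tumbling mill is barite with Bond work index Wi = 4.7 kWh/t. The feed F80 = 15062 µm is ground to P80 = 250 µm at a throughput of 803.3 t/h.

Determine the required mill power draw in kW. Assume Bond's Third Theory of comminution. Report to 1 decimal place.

W = 10 Wi (P80^-0.5 − F80^-0.5)
W = 10·4.7·(1/√250 − 1/√15062) = 10·4.7·(0.055097) = 2.5896 kWh/t
Power = W × throughput = 2.5896 kWh/t × 803.3 t/h = 2080.2 kW

P = 2080.2 kW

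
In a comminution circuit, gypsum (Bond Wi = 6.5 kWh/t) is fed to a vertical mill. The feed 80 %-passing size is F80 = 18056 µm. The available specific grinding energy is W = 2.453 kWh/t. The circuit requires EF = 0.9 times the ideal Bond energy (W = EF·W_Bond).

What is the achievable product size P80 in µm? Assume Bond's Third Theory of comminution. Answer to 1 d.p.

W = 10·Wi·(P80^(-½) − F80^(-½))
W_Bond = W / EF = 2.453 / 0.9 = 2.7256 kWh/t
P80^-0.5 = F80^-0.5 + W_Bond/(10 Wi)
  = 2.7256/(10·6.5) + 1/√18056 = 0.041932 + 0.007442 = 0.049374
P80 = (1/0.049374)² = 20.2537² = 410.21 µm

P80 = 410.2 µm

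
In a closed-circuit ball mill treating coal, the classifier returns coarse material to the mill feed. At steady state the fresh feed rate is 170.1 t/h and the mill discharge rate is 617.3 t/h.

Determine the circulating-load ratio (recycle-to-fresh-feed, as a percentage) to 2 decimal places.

Steady state: M = F + R.
R = M − F = 617.3 − 170.1 = 447.2 t/h
CL = 100·R/F = 100·447.2/170.1 = 262.90 %

CL = 262.90 %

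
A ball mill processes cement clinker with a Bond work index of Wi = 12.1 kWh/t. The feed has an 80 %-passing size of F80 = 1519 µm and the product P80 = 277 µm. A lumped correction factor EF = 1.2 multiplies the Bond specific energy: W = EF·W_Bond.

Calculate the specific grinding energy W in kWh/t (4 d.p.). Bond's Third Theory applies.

W_Bond = 10·Wi·(1/√P₈₀ − 1/√F₈₀)
1/√277 = 0.060084;  1/√1519 = 0.025658
W = 10·12.1·(0.060084 − 0.025658) = 4.1656 kWh/t
W_actual = 1.2 × 4.1656 = 4.9987 kWh/t

W = 4.9987 kWh/t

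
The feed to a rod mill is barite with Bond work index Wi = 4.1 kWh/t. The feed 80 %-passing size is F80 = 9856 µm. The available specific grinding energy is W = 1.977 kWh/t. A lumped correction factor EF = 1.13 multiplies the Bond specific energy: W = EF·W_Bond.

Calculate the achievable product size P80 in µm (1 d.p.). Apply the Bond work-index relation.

P80 = 359.5 µm

W = 10 Wi / √P80 − 10 Wi / √F80
W_Bond = W / EF = 1.977 / 1.13 = 1.7496 kWh/t
P80^-0.5 = F80^-0.5 + W_Bond/(10 Wi)
  = 1.7496/(10·4.1) + 1/√9856 = 0.042672 + 0.010073 = 0.052745
P80 = (1/0.052745)² = 18.9592² = 359.45 µm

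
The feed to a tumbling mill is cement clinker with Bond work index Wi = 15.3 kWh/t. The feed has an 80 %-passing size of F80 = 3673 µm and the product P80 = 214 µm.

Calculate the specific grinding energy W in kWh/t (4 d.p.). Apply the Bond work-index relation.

W = 10 Wi (P80^-0.5 − F80^-0.5)
1/√214 = 0.068359;  1/√3673 = 0.016500
W = 10·15.3·(0.068359 − 0.016500) = 7.9343 kWh/t

W = 7.9343 kWh/t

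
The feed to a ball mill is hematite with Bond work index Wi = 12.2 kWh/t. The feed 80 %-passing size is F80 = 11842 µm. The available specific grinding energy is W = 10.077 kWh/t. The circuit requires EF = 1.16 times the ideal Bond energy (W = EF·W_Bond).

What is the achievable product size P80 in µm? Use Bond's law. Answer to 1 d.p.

P80 = 154.7 µm

Bond:  W = 10 Wi (1/√P − 1/√F)
W_Bond = W / EF = 10.077 / 1.16 = 8.6871 kWh/t
1/√P80 = 1/√F80 + W_Bond/(10·Wi)
  = 8.6871/(10·12.2) + 1/√11842 = 0.071205 + 0.009189 = 0.080395
P80 = (1/0.080395)² = 12.4386² = 154.72 µm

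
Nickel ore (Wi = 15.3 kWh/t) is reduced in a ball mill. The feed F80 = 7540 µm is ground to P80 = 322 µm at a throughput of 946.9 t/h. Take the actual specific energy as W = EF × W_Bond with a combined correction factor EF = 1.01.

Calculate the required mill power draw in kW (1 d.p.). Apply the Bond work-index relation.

P = 6469.2 kW

W = 10·Wi·(P80^(-½) − F80^(-½))
W = 10·15.3·(1/√322 − 1/√7540) = 10·15.3·(0.044211) = 6.7644 kWh/t
Apply correction: 6.7644 × 1.01 = 6.8320 kWh/t
Power = W × throughput = 6.8320 kWh/t × 946.9 t/h = 6469.2 kW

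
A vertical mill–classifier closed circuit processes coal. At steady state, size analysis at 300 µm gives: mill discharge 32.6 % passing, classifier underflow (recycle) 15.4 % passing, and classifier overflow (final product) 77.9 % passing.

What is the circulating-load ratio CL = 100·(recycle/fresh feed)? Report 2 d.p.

Let r = R/F. Size balance at 300 µm:
(1+r)·d = r·u + o ⇒ r = (o−d)/(d−u)
r = (77.9 − 32.6)/(32.6 − 15.4) = 45.3/17.2 = 2.6337
CL = 100·r = 263.37 %

CL = 263.37 %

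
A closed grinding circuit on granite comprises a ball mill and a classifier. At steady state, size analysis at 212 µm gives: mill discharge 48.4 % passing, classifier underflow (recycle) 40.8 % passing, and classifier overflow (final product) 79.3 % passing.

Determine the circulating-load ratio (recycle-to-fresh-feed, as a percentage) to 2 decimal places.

Let r = R/F. Size balance at 212 µm:
d + r·d = r·u + o → r(d−u) = o−d
r = (79.3 − 48.4)/(48.4 − 40.8) = 30.9/7.6 = 4.0658
CL = 100·r = 406.58 %

CL = 406.58 %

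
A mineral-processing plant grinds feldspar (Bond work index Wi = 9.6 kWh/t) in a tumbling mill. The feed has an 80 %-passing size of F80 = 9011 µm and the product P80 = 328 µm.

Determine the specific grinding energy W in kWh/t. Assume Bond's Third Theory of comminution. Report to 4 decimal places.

Bond:  W = 10 Wi (1/√P − 1/√F)
1/√328 = 0.055216;  1/√9011 = 0.010534
W = 10·9.6·(0.055216 − 0.010534) = 4.2894 kWh/t

W = 4.2894 kWh/t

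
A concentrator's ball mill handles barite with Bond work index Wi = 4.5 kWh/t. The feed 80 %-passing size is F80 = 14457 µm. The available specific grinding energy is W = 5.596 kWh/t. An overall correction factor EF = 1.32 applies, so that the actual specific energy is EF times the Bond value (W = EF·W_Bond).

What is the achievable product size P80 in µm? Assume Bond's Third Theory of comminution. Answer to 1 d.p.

W = 10·Wi·(P80^(-½) − F80^(-½))
W_Bond = W / EF = 5.596 / 1.32 = 4.2394 kWh/t
1/√P80 = 1/√F80 + W_Bond/(10·Wi)
  = 4.2394/(10·4.5) + 1/√14457 = 0.094209 + 0.008317 = 0.102526
P80 = (1/0.102526)² = 9.7537² = 95.13 µm

P80 = 95.1 µm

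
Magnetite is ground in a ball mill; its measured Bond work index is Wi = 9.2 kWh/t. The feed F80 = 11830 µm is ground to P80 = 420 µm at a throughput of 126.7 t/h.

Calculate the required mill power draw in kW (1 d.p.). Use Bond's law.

W = 10 Wi (P80^-0.5 − F80^-0.5)
W = 10·9.2·(1/√420 − 1/√11830) = 10·9.2·(0.039601) = 3.6433 kWh/t
Mill draw = 3.6433 × 126.7 = 461.6 kW

P = 461.6 kW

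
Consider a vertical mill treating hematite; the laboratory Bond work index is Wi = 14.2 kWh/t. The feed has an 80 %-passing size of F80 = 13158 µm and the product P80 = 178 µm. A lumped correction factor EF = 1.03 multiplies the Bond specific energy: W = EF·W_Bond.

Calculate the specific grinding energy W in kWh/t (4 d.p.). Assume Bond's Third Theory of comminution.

W = 9.6876 kWh/t

W = 10 Wi (P80^-0.5 − F80^-0.5)
1/√178 = 0.074953;  1/√13158 = 0.008718
W = 10·14.2·(0.074953 − 0.008718) = 9.4054 kWh/t
With EF = 1.03: W = 9.4054·1.03 = 9.6876 kWh/t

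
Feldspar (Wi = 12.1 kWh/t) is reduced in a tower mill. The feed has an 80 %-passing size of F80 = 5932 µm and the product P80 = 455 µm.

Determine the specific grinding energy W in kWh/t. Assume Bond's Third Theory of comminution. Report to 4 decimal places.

W = 4.1015 kWh/t

W = 10 Wi (P80^-0.5 − F80^-0.5)
1/√455 = 0.046881;  1/√5932 = 0.012984
W = 10·12.1·(0.046881 − 0.012984) = 4.1015 kWh/t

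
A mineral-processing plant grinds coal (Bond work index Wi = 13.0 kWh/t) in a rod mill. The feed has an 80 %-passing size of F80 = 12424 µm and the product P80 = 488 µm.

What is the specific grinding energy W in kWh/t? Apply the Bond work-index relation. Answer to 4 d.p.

Bond: W = 10·Wi·(1/√P80 − 1/√F80)
1/√488 = 0.045268;  1/√12424 = 0.008972
W = 10·13.0·(0.045268 − 0.008972) = 4.7185 kWh/t

W = 4.7185 kWh/t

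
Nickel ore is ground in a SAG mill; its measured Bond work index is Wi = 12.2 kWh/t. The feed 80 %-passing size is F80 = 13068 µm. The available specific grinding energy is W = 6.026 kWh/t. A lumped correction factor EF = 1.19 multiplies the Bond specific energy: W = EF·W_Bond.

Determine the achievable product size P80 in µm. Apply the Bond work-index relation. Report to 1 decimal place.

P80 = 396.0 µm

W = 10 Wi (P80^-0.5 − F80^-0.5)
W_Bond = W / EF = 6.026 / 1.19 = 5.0639 kWh/t
⇒ 1/√P80 = W_Bond/(10·Wi) + 1/√F80
  = 5.0639/(10·12.2) + 1/√13068 = 0.041507 + 0.008748 = 0.050255
P80 = (1/0.050255)² = 19.8986² = 395.95 µm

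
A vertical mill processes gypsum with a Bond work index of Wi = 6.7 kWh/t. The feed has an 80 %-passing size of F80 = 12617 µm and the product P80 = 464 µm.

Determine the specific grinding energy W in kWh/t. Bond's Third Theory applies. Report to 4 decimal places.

W = 10·Wi·[P80^(−½) − F80^(−½)]
1/√464 = 0.046424;  1/√12617 = 0.008903
W = 10·6.7·(0.046424 − 0.008903) = 2.5139 kWh/t

W = 2.5139 kWh/t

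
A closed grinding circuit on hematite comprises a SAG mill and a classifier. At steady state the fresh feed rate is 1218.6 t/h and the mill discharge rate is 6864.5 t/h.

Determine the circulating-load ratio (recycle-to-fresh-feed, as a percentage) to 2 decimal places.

Steady state: M = F + R.
R = M − F = 6864.5 − 1218.6 = 5645.9 t/h
CL = 100·R/F = 100·5645.9/1218.6 = 463.31 %

CL = 463.31 %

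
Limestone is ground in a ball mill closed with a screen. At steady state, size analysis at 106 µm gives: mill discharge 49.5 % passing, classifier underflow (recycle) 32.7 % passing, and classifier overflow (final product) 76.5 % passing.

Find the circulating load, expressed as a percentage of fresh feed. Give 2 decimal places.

Let r = R/F. Size balance at 106 µm:
d + r·d = r·u + o → r(d−u) = o−d
r = (76.5 − 49.5)/(49.5 − 32.7) = 27.0/16.8 = 1.6071
CL = 100·r = 160.71 %

CL = 160.71 %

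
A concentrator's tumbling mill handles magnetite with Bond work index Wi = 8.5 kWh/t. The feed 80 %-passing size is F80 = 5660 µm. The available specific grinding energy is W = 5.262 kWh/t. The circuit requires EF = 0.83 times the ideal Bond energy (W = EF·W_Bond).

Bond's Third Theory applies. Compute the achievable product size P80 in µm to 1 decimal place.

P80 = 129.5 µm

W = 10·Wi·[P80^(−½) − F80^(−½)]
W_Bond = W / EF = 5.262 / 0.83 = 6.3398 kWh/t
P80^(−½) = W_Bond/(10 Wi) + F80^(−½)
  = 6.3398/(10·8.5) + 1/√5660 = 0.074585 + 0.013292 = 0.087877
P80 = (1/0.087877)² = 11.3795² = 129.49 µm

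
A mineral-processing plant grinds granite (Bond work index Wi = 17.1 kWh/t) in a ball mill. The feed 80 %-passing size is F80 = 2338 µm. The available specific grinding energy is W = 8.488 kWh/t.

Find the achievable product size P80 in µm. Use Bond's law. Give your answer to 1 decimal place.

W = 10·Wi·[P80^(−½) − F80^(−½)]
P80^(−½) = W/(10 Wi) + F80^(−½)
  = 8.4880/(10·17.1) + 1/√2338 = 0.049637 + 0.020681 = 0.070319
P80 = (1/0.070319)² = 14.2210² = 202.24 µm

P80 = 202.2 µm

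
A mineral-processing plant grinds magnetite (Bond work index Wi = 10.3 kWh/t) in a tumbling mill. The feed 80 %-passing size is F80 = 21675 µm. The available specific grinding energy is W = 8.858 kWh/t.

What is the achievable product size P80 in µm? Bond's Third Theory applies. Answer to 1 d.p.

P80 = 116.1 µm

W_Bond = 10·Wi·(1/√P₈₀ − 1/√F₈₀)
⇒ 1/√P80 = W/(10·Wi) + 1/√F80
  = 8.8580/(10·10.3) + 1/√21675 = 0.086000 + 0.006792 = 0.092792
P80 = (1/0.092792)² = 10.7767² = 116.14 µm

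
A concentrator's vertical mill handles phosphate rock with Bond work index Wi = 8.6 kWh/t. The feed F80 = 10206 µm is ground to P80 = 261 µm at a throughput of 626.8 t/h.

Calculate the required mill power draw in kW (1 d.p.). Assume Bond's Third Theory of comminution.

W = 10·Wi·(P80^(-½) − F80^(-½))
W = 10·8.6·(1/√261 − 1/√10206) = 10·8.6·(0.052000) = 4.4720 kWh/t
Mill draw = 4.4720 × 626.8 = 2803.0 kW

P = 2803.0 kW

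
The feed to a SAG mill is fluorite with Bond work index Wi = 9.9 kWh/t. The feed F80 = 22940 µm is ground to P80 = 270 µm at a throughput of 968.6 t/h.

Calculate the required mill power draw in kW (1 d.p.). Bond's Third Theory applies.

W = 10 Wi / √P80 − 10 Wi / √F80
W = 10·9.9·(1/√270 − 1/√22940) = 10·9.9·(0.054256) = 5.3713 kWh/t
P_mill = W·ṁ = 5.3713·968.6 = 5202.6 kW

P = 5202.6 kW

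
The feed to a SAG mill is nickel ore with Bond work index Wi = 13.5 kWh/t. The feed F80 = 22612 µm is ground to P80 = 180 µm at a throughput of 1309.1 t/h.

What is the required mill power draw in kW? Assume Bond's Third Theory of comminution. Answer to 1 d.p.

W = 10 Wi (P80^-0.5 − F80^-0.5)
W = 10·13.5·(1/√180 − 1/√22612) = 10·13.5·(0.067885) = 9.1645 kWh/t
P = W·T = 9.1645·1309.1 = 11997.3 kW

P = 11997.3 kW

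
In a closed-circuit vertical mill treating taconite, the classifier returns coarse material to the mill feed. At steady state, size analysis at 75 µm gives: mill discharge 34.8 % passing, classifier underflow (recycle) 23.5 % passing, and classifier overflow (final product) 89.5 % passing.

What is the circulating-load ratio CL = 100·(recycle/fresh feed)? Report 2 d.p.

CL = 484.07 %

Two-product formula at 75 µm:
d + r·d = r·u + o → r(d−u) = o−d
r = (89.5 − 34.8)/(34.8 − 23.5) = 54.7/11.3 = 4.8407
CL = 100·r = 484.07 %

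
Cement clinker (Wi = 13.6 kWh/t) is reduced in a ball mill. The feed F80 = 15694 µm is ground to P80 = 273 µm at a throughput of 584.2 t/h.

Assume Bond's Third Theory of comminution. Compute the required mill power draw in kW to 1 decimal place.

W = 10 Wi (1/√P80 − 1/√F80)  [Bond]
W = 10·13.6·(1/√273 − 1/√15694) = 10·13.6·(0.052540) = 7.1455 kWh/t
P_mill = W·ṁ = 7.1455·584.2 = 4174.4 kW

P = 4174.4 kW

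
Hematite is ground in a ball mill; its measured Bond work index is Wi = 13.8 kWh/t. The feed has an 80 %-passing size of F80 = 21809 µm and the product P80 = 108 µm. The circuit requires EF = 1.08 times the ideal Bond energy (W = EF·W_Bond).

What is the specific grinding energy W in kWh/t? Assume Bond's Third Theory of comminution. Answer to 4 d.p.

W = 13.3322 kWh/t

W = 10 Wi (1/√P80 − 1/√F80)  [Bond]
1/√108 = 0.096225;  1/√21809 = 0.006771
W = 10·13.8·(0.096225 − 0.006771) = 12.3446 kWh/t
With EF = 1.08: W = 12.3446·1.08 = 13.3322 kWh/t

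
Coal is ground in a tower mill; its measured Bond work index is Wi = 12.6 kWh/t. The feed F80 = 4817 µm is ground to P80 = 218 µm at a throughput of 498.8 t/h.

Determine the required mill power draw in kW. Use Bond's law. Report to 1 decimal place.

W = 10 Wi (P80^-0.5 − F80^-0.5)
W = 10·12.6·(1/√218 − 1/√4817) = 10·12.6·(0.053320) = 6.7184 kWh/t
P = W·T = 6.7184·498.8 = 3351.1 kW

P = 3351.1 kW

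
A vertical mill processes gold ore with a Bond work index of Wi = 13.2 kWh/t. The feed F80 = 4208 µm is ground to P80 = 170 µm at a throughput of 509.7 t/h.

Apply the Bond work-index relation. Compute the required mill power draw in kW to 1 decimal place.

P = 4123.0 kW

W = 10 Wi (P80^-0.5 − F80^-0.5)
W = 10·13.2·(1/√170 − 1/√4208) = 10·13.2·(0.061281) = 8.0891 kWh/t
P = W·T = 8.0891·509.7 = 4123.0 kW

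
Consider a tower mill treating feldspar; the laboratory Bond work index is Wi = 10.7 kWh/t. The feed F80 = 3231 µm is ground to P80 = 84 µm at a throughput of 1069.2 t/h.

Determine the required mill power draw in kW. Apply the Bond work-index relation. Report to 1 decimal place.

P = 10469.9 kW

W = 10 Wi / √P80 − 10 Wi / √F80
W = 10·10.7·(1/√84 − 1/√3231) = 10·10.7·(0.091516) = 9.7922 kWh/t
Power = W × throughput = 9.7922 kWh/t × 1069.2 t/h = 10469.9 kW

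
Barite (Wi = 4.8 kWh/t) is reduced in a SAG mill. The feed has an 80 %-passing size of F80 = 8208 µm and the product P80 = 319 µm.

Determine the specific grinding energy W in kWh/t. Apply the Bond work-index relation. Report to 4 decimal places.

W = 2.1577 kWh/t

W = 10·Wi·(P80^(-½) − F80^(-½))
1/√319 = 0.055989;  1/√8208 = 0.011038
W = 10·4.8·(0.055989 − 0.011038) = 2.1577 kWh/t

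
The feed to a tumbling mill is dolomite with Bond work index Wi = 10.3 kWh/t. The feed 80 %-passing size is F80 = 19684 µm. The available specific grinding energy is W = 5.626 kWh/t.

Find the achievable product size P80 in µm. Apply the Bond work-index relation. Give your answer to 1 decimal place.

P80 = 262.3 µm

W = 10 Wi (1/√P80 − 1/√F80)  [Bond]
1/√P80 = 1/√F80 + W/(10·Wi)
  = 5.6260/(10·10.3) + 1/√19684 = 0.054621 + 0.007128 = 0.061749
P80 = (1/0.061749)² = 16.1946² = 262.27 µm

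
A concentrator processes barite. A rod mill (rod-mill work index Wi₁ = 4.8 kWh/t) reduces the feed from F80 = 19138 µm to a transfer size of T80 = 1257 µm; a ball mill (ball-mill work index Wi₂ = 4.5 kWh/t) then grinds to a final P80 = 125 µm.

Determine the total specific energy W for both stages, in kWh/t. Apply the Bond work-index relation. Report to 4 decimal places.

W = 3.7626 kWh/t

W = 10·Wi·(P80^(-½) − F80^(-½))
Stage 1 (19138→1257 µm, Wi₁=4.8): W₁ = 10·4.8·(0.028205 − 0.007229) = 1.0069 kWh/t
Stage 2 (1257→125 µm, Wi₂=4.5): W₂ = 10·4.5·(0.089443 − 0.028205) = 2.7557 kWh/t
W = W₁ + W₂ = 1.0069 + 2.7557 = 3.7626 kWh/t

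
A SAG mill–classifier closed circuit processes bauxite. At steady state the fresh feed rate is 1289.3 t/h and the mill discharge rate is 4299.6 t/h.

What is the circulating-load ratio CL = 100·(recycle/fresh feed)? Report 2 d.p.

CL = 233.48 %

Steady state: M = F + R.
R = M − F = 4299.6 − 1289.3 = 3010.3 t/h
CL = 100·R/F = 100·3010.3/1289.3 = 233.48 %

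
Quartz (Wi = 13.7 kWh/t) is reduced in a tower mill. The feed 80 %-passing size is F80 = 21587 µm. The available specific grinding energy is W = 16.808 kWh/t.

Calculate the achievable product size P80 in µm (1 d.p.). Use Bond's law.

W_Bond = 10·Wi·(1/√P₈₀ − 1/√F₈₀)
P80^-0.5 = F80^-0.5 + W/(10 Wi)
  = 16.8080/(10·13.7) + 1/√21587 = 0.122686 + 0.006806 = 0.129492
P80 = (1/0.129492)² = 7.7225² = 59.64 µm

P80 = 59.6 µm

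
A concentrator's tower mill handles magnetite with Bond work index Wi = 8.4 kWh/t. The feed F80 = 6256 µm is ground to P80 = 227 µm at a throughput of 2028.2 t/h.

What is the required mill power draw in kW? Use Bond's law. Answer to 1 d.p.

W = 10·Wi·[P80^(−½) − F80^(−½)]
W = 10·8.4·(1/√227 − 1/√6256) = 10·8.4·(0.053729) = 4.5133 kWh/t
P = W·T = 4.5133·2028.2 = 9153.8 kW

P = 9153.8 kW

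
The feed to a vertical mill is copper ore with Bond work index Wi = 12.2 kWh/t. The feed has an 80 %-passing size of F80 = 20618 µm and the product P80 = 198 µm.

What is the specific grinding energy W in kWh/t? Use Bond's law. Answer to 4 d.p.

Bond: W = 10·Wi·(1/√P80 − 1/√F80)
1/√198 = 0.071067;  1/√20618 = 0.006964
W = 10·12.2·(0.071067 − 0.006964) = 7.8205 kWh/t

W = 7.8205 kWh/t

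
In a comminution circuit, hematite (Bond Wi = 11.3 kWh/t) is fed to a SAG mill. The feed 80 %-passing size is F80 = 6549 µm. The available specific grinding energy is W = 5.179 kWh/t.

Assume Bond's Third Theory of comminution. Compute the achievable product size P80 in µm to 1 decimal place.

Bond:  W = 10 Wi (1/√P − 1/√F)
P80^-0.5 = F80^-0.5 + W/(10 Wi)
  = 5.1790/(10·11.3) + 1/√6549 = 0.045832 + 0.012357 = 0.058189
P80 = (1/0.058189)² = 17.1854² = 295.34 µm

P80 = 295.3 µm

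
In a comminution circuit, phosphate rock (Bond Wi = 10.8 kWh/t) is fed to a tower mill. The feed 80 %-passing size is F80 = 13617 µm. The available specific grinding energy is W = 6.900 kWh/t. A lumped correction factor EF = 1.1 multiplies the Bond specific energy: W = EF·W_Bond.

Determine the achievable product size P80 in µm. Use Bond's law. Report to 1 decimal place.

W = 10·Wi·(P80^(-½) − F80^(-½))
W_Bond = W / EF = 6.900 / 1.1 = 6.2727 kWh/t
P80^-0.5 = F80^-0.5 + W_Bond/(10 Wi)
  = 6.2727/(10·10.8) + 1/√13617 = 0.058081 + 0.008570 = 0.066650
P80 = (1/0.066650)² = 15.0037² = 225.11 µm

P80 = 225.1 µm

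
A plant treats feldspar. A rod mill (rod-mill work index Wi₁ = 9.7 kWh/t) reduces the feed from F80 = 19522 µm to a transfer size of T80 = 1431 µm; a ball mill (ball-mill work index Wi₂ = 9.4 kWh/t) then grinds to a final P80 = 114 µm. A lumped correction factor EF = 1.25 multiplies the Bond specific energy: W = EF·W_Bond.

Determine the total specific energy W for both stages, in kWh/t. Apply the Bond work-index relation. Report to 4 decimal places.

W_Bond = 10·Wi·(1/√P₈₀ − 1/√F₈₀)
Stage 1 (19522→1431 µm, Wi₁=9.7): W₁ = 10·9.7·(0.026435 − 0.007157) = 1.8700 kWh/t
Stage 2 (1431→114 µm, Wi₂=9.4): W₂ = 10·9.4·(0.093659 − 0.026435) = 6.3190 kWh/t
W = W₁ + W₂ = 1.8700 + 6.3190 = 8.1890 kWh/t
W_actual = 1.25 × 8.1890 = 10.2362 kWh/t

W = 10.2362 kWh/t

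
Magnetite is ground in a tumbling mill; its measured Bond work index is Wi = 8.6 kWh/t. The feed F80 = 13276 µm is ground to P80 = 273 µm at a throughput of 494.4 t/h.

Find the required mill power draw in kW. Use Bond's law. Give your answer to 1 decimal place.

W = 10 Wi (1/√P80 − 1/√F80)  [Bond]
W = 10·8.6·(1/√273 − 1/√13276) = 10·8.6·(0.051844) = 4.4586 kWh/t
P = W·T = 4.4586·494.4 = 2204.3 kW

P = 2204.3 kW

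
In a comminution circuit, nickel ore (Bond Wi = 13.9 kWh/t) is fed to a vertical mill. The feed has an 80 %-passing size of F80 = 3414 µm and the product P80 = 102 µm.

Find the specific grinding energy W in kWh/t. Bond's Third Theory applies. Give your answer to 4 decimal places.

W = 11.3841 kWh/t

W_Bond = 10·Wi·(1/√P₈₀ − 1/√F₈₀)
1/√102 = 0.099015;  1/√3414 = 0.017115
W = 10·13.9·(0.099015 − 0.017115) = 11.3841 kWh/t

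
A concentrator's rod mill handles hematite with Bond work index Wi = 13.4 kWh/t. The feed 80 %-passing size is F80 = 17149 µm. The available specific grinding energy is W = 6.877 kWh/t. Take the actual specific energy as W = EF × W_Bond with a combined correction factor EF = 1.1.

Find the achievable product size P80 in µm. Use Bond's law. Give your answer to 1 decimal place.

P80 = 339.3 µm

W = 10 Wi (P80^-0.5 − F80^-0.5)
W_Bond = W / EF = 6.877 / 1.1 = 6.2518 kWh/t
P80^(−½) = W_Bond/(10 Wi) + F80^(−½)
  = 6.2518/(10·13.4) + 1/√17149 = 0.046655 + 0.007636 = 0.054292
P80 = (1/0.054292)² = 18.4190² = 339.26 µm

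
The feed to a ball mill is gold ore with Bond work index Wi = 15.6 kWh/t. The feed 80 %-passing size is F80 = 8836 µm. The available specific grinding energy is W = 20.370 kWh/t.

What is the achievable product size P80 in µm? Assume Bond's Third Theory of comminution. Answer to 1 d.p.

P80 = 50.1 µm

W = 10·Wi·(P80^(-½) − F80^(-½))
P80^-0.5 = F80^-0.5 + W/(10 Wi)
  = 20.3700/(10·15.6) + 1/√8836 = 0.130577 + 0.010638 = 0.141215
P80 = (1/0.141215)² = 7.0814² = 50.15 µm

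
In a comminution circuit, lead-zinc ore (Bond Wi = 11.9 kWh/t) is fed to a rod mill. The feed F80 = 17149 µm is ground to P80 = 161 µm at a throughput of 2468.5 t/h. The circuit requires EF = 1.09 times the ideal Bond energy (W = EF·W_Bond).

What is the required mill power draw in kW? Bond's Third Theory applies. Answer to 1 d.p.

P = 22789.4 kW

W = 10 Wi / √P80 − 10 Wi / √F80
W = 10·11.9·(1/√161 − 1/√17149) = 10·11.9·(0.071175) = 8.4698 kWh/t
Apply correction: 8.4698 × 1.09 = 9.2321 kWh/t
Mill draw = 9.2321 × 2468.5 = 22789.4 kW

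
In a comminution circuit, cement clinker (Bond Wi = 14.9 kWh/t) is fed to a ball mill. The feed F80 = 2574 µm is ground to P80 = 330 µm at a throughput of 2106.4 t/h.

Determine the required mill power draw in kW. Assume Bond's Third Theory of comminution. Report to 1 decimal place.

W = 10 Wi (1/√P80 − 1/√F80)  [Bond]
W = 10·14.9·(1/√330 − 1/√2574) = 10·14.9·(0.035338) = 5.2653 kWh/t
P_mill = W·ṁ = 5.2653·2106.4 = 11090.9 kW

P = 11090.9 kW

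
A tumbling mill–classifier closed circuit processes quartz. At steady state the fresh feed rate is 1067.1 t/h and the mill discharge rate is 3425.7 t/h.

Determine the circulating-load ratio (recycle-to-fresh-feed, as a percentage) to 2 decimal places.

CL = 221.03 %

Steady state: M = F + R.
R = M − F = 3425.7 − 1067.1 = 2358.6 t/h
CL = 100·R/F = 100·2358.6/1067.1 = 221.03 %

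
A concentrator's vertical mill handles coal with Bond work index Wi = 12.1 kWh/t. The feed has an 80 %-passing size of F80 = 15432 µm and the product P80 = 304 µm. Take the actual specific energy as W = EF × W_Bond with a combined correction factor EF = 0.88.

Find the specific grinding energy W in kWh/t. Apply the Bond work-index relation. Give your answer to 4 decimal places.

W = 10 Wi / √P80 − 10 Wi / √F80
1/√304 = 0.057354;  1/√15432 = 0.008050
W = 10·12.1·(0.057354 − 0.008050) = 5.9658 kWh/t
W_actual = 0.88 × 5.9658 = 5.2499 kWh/t

W = 5.2499 kWh/t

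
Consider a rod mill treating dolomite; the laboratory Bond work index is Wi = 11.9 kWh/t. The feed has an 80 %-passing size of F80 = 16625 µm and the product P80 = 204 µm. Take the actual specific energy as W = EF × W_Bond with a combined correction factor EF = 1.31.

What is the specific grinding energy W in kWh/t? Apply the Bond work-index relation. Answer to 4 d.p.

Bond: W = 10·Wi·(1/√P80 − 1/√F80)
1/√204 = 0.070014;  1/√16625 = 0.007756
W = 10·11.9·(0.070014 − 0.007756) = 7.4087 kWh/t
With EF = 1.31: W = 7.4087·1.31 = 9.7055 kWh/t

W = 9.7055 kWh/t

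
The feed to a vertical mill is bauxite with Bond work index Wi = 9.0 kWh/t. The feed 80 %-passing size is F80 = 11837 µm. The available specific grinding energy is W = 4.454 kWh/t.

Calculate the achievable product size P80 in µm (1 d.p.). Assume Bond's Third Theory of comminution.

W = 10·Wi·(P80^(-½) − F80^(-½))
P80^-0.5 = F80^-0.5 + W/(10 Wi)
  = 4.4540/(10·9.0) + 1/√11837 = 0.049489 + 0.009191 = 0.058680
P80 = (1/0.058680)² = 17.0415² = 290.41 µm

P80 = 290.4 µm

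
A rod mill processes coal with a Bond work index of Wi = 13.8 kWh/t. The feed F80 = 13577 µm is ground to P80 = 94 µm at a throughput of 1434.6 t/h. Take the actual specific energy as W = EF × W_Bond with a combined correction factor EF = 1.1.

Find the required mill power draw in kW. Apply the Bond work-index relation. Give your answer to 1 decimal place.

W = 10·Wi·[P80^(−½) − F80^(−½)]
W = 10·13.8·(1/√94 − 1/√13577) = 10·13.8·(0.094560) = 13.0493 kWh/t
Apply correction: 13.0493 × 1.1 = 14.3542 kWh/t
P = W·T = 14.3542·1434.6 = 20592.5 kW

P = 20592.5 kW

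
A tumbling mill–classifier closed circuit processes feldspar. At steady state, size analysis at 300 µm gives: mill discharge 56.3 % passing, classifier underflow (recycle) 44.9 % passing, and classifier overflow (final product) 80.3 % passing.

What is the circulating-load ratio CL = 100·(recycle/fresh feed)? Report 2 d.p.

CL = 210.53 %

Balance %-passing 300 µm (r = R/F):
(1+r)d = ru + o → r = (o−d)/(d−u)
r = (80.3 − 56.3)/(56.3 − 44.9) = 24.0/11.4 = 2.1053
CL = 100·r = 210.53 %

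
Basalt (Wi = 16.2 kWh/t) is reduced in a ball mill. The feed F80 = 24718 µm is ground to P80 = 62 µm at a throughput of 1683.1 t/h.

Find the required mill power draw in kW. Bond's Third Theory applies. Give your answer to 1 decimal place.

Bond: W = 10·Wi·(1/√P80 − 1/√F80)
W = 10·16.2·(1/√62 − 1/√24718) = 10·16.2·(0.120640) = 19.5436 kWh/t
Power = W × throughput = 19.5436 kWh/t × 1683.1 t/h = 32893.9 kW

P = 32893.9 kW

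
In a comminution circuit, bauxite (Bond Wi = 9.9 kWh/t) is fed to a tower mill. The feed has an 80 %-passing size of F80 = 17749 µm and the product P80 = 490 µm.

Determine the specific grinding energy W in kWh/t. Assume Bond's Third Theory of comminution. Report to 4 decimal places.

W = 3.7293 kWh/t

W = 10·Wi·[P80^(−½) − F80^(−½)]
1/√490 = 0.045175;  1/√17749 = 0.007506
W = 10·9.9·(0.045175 − 0.007506) = 3.7293 kWh/t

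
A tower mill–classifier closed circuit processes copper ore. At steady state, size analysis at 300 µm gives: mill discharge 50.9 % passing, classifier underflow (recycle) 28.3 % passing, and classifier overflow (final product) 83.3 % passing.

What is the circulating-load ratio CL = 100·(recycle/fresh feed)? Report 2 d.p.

Balance %-passing 300 µm (r = R/F):
r = (o − d)/(d − u)
r = (83.3 − 50.9)/(50.9 − 28.3) = 32.4/22.6 = 1.4336
CL = 100·r = 143.36 %

CL = 143.36 %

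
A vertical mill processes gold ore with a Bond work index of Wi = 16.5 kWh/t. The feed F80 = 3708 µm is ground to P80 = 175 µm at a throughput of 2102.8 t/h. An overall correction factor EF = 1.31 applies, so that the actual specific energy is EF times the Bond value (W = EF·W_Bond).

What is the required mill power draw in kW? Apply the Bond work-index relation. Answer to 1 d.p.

Bond:  W = 10 Wi (1/√P − 1/√F)
W = 10·16.5·(1/√175 − 1/√3708) = 10·16.5·(0.059171) = 9.7632 kWh/t
W_actual = 1.31 × 9.7632 = 12.7898 kWh/t
P_mill = W·ṁ = 12.7898·2102.8 = 26894.3 kW

P = 26894.3 kW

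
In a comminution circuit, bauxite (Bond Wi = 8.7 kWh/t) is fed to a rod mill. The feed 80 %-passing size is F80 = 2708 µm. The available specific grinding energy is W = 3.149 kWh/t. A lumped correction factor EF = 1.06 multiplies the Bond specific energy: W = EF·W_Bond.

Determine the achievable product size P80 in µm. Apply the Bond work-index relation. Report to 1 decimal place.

W = 10·Wi·[P80^(−½) − F80^(−½)]
W_Bond = W / EF = 3.149 / 1.06 = 2.9708 kWh/t
⇒ 1/√P80 = W_Bond/(10·Wi) + 1/√F80
  = 2.9708/(10·8.7) + 1/√2708 = 0.034147 + 0.019217 = 0.053363
P80 = (1/0.053363)² = 18.7395² = 351.17 µm

P80 = 351.2 µm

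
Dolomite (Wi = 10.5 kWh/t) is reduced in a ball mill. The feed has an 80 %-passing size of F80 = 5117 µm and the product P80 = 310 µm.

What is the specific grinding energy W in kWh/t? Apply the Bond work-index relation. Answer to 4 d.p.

Bond: W = 10·Wi·(1/√P80 − 1/√F80)
1/√310 = 0.056796;  1/√5117 = 0.013980
W = 10·10.5·(0.056796 − 0.013980) = 4.4957 kWh/t

W = 4.4957 kWh/t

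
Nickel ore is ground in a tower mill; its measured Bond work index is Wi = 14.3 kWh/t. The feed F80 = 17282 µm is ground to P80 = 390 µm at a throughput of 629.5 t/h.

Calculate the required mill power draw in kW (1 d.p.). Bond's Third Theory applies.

P = 3873.5 kW

W = 10 Wi (1/√P80 − 1/√F80)  [Bond]
W = 10·14.3·(1/√390 − 1/√17282) = 10·14.3·(0.043030) = 6.1533 kWh/t
Mill draw = 6.1533 × 629.5 = 3873.5 kW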